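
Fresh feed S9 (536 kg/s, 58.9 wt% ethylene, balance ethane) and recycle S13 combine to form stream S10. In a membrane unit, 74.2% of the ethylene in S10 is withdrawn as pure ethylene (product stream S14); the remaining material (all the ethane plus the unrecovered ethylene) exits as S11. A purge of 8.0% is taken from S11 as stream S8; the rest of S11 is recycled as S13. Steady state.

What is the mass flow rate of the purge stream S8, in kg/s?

ethane enters only via S9 and leaves only via the purge: 536×0.411 = 0.080×(ethane in S11), and the membrane unit passes all ethane, so ethane in S10 = ethane in S11 = 2753.7 kg/s.
ethylene in S10: m_A = 536×0.589 + (1−0.080)·(1−0.742)·m_A, so m_A = 315.7/0.7626 = 413.96 kg/s.
S11 = (1−0.742)×413.96 + 2753.7 = 2860.5 kg/s.
Purge S8 = 0.080×2860.5 = 228.84 kg/s.

228.8 kg/s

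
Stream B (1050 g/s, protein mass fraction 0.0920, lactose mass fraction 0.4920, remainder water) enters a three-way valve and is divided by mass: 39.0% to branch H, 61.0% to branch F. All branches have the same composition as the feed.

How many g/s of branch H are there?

Branch H flow = 0.390×1050 = 409.5 g/s.

409.5 g/s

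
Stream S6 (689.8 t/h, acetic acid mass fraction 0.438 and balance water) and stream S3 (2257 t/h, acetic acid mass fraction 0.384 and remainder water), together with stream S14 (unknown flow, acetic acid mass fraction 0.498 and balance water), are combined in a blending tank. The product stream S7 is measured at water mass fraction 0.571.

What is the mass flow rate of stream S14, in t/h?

1382 t/h

Let S14 be the unknown flow. Total out = 2946.8 + S14.
water balance: 1778 + 0.502·S14 = 0.571·(2946.8 + S14)
(0.502 − 0.571)·S14 = 0.571×2946.8 − 1778 = -95.357
S14 = -95.357 / -0.069 = 1382 t/h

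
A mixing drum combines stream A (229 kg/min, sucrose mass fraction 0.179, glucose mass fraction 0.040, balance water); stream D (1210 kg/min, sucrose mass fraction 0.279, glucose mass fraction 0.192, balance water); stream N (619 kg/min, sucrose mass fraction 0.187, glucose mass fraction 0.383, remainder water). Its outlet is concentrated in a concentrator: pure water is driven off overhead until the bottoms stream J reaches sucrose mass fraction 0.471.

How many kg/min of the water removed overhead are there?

sucrose entering = 229×0.179 + 1210×0.279 + 619×0.187 = 494.33 kg/min.
All sucrose reports to J, so J = 494.33/0.471 = 1049.5 kg/min.
Total feed = 2058 kg/min; overhead = 2058 − 1049.5 = 1008.5 kg/min.

1008 kg/min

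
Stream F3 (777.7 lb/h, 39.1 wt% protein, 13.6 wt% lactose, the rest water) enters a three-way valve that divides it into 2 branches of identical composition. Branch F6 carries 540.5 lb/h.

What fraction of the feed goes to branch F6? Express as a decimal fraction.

Fraction to F6 = 540.5/777.7 = 0.6950.

0.695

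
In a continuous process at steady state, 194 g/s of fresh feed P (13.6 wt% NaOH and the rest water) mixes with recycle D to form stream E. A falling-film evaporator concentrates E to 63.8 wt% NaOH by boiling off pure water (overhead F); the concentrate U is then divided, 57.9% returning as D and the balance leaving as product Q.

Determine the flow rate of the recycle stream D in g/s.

Overall NaOH balance (none leaves overhead): NaOH in fresh feed = NaOH in product, i.e. 194×0.136 = (1−0.579)·U·0.638.
U = 26.384/(0.638×0.421) = 98.229 g/s.
Recycle D = 0.579×98.229 = 56.874 g/s.

56.87 g/s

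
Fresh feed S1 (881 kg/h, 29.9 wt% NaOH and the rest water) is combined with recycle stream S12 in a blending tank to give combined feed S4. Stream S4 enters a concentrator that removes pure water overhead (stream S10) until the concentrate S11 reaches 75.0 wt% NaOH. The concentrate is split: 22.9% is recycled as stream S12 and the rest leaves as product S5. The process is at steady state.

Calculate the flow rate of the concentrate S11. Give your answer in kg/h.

455.5 kg/h

Overall NaOH balance (none leaves overhead): NaOH in fresh feed = NaOH in product, i.e. 881×0.299 = (1−0.229)·S11·0.750.
S11 = 263.42/(0.750×0.771) = 455.55 kg/h.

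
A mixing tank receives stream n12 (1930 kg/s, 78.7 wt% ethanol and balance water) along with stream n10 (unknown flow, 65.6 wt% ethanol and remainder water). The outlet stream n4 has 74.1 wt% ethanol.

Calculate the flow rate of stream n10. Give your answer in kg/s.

Let n10 be the unknown flow. Total out = 1930 + n10.
ethanol balance: 1518.9 + 0.656·n10 = 0.741·(1930 + n10)
(0.656 − 0.741)·n10 = 0.741×1930 − 1518.9 = -88.78
n10 = -88.78 / -0.085 = 1044.5 kg/s

1044 kg/s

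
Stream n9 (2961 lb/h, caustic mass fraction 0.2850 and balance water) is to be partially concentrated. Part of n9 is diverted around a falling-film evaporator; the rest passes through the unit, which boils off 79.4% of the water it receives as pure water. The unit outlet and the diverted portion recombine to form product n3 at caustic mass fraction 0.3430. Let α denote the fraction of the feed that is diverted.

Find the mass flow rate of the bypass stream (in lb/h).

2079 lb/h

All 2961×0.285 = 843.88 lb/h of caustic reaches n3, so n3 = 843.88/0.343 = 2460.3 lb/h and vapour = 500.69 lb/h.
The evaporator receives (1−α)·2961 of feed at 0.715 water and removes 0.794 of that water:
0.794×0.715×(1−α)×2961 = 500.69
(1−α) = 500.69/1681 = 0.2979;  α = 0.7021.
Bypass flow = 0.7021×2961 = 2079 lb/h.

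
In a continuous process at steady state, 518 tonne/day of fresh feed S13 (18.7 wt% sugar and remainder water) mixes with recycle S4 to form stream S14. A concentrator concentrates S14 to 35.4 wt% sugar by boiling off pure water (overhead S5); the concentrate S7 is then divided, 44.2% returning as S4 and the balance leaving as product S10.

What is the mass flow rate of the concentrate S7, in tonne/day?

Overall sugar balance (none leaves overhead): sugar in fresh feed = sugar in product, i.e. 518×0.187 = (1−0.442)·S7·0.354.
S7 = 96.866/(0.354×0.558) = 490.38 tonne/day.

490.4 tonne/day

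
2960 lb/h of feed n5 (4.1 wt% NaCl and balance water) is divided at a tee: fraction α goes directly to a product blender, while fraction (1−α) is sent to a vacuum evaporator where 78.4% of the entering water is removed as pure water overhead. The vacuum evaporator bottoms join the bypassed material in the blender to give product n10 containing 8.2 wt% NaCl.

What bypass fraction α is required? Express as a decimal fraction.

All 2960×0.041 = 121.36 lb/h of NaCl reaches n10, so n10 = 121.36/0.082 = 1480 lb/h and vapour = 1480 lb/h.
The evaporator receives (1−α)·2960 of feed at 0.959 water and removes 0.784 of that water:
0.784×0.959×(1−α)×2960 = 1480
(1−α) = 1480/2225.5 = 0.6650;  α = 0.3350.

0.335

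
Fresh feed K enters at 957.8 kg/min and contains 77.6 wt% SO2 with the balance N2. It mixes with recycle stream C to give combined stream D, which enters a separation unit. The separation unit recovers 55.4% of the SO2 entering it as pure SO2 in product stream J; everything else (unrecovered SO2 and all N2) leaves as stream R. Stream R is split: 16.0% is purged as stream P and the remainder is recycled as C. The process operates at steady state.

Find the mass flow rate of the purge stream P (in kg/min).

N2 enters only via K and leaves only via the purge: 957.8×0.224 = 0.160×(N2 in R), and the separation unit passes all N2, so N2 in D = N2 in R = 1340.9 kg/min.
SO2 in D: m_A = 957.8×0.776 + (1−0.160)·(1−0.554)·m_A, so m_A = 743.25/0.6254 = 1188.5 kg/min.
R = (1−0.554)×1188.5 + 1340.9 = 1871 kg/min.
Purge P = 0.160×1871 = 299.36 kg/min.

299.4 kg/min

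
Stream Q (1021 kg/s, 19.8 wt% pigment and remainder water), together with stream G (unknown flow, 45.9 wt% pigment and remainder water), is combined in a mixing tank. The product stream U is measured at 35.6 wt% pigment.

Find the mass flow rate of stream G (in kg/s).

Let G be the unknown flow. Total out = 1021 + G.
pigment balance: 202.16 + 0.459·G = 0.356·(1021 + G)
(0.459 − 0.356)·G = 0.356×1021 − 202.16 = 161.32
G = 161.32 / 0.103 = 1566.2 kg/s

1566 kg/s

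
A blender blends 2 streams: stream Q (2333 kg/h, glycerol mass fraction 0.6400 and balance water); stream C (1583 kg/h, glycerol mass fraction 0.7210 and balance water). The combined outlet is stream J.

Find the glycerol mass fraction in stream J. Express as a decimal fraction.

Total flow out = 2333 + 1583 = 3916 kg/h.
glycerol in = 2333×0.640 + 1583×0.721 = 2634.5 kg/h.
glycerol mass fraction in J = 2634.5/3916 = 0.6727.

0.6727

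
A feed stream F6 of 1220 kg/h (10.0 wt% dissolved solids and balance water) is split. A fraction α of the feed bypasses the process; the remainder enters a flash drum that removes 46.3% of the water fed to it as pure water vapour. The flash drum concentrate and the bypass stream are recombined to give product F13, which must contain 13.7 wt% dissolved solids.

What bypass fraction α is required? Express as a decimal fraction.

0.352

All 1220×0.100 = 122 kg/h of dissolved solids reaches F13, so F13 = 122/0.137 = 890.51 kg/h and vapour = 329.49 kg/h.
The evaporator receives (1−α)·1220 of feed at 0.900 water and removes 0.463 of that water:
0.463×0.900×(1−α)×1220 = 329.49
(1−α) = 329.49/508.37 = 0.6481;  α = 0.3519.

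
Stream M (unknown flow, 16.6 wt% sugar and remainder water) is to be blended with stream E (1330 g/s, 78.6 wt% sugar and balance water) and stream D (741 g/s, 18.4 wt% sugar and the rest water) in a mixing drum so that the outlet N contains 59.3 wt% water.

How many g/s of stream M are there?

Let M be the unknown flow. Total out = 2071 + M.
water balance: 889.28 + 0.834·M = 0.593·(2071 + M)
(0.834 − 0.593)·M = 0.593×2071 − 889.28 = 338.83
M = 338.83 / 0.241 = 1405.9 g/s

1406 g/s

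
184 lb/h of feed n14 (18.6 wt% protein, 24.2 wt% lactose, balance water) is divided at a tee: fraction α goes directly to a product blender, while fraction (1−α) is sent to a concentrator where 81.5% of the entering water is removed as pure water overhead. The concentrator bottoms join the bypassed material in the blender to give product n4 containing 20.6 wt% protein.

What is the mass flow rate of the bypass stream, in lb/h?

All 184×0.186 = 34.224 lb/h of protein reaches n4, so n4 = 34.224/0.206 = 166.14 lb/h and vapour = 17.864 lb/h.
The evaporator receives (1−α)·184 of feed at 0.572 water and removes 0.815 of that water:
0.815×0.572×(1−α)×184 = 17.864
(1−α) = 17.864/85.777 = 0.2083;  α = 0.7917.
Bypass flow = 0.7917×184 = 145.68 lb/h.

145.7 lb/h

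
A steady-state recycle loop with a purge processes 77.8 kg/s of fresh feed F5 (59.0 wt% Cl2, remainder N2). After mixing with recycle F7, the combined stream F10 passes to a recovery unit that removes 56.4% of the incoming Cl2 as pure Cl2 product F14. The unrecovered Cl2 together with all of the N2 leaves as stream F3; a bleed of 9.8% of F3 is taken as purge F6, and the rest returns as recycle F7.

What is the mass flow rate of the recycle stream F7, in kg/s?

323.3 kg/s

N2 enters only via F5 and leaves only via the purge: 77.8×0.410 = 0.098×(N2 in F3), and the recovery unit passes all N2, so N2 in F10 = N2 in F3 = 325.49 kg/s.
Cl2 in F10: m_A = 77.8×0.590 + (1−0.098)·(1−0.564)·m_A, so m_A = 45.902/0.6067 = 75.655 kg/s.
F3 = (1−0.564)×75.655 + 325.49 = 358.48 kg/s.
Recycle F7 = (1−0.098)×358.48 = 323.34 kg/s.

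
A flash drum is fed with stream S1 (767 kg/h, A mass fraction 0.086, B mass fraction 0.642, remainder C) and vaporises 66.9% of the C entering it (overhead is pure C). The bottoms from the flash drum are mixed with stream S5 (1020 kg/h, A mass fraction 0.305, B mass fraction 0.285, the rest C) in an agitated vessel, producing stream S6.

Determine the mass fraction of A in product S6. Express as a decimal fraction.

0.229

Vapour removed = 0.669×0.272×767 = 139.57 kg/h; concentrate = 627.43 kg/h.
A reaching the mixer = 65.962 (from concentrate) + 1020×0.305 = 377.06 kg/h.
Product flow = 627.43 + 1020 = 1647.4 kg/h; A fraction = 0.229.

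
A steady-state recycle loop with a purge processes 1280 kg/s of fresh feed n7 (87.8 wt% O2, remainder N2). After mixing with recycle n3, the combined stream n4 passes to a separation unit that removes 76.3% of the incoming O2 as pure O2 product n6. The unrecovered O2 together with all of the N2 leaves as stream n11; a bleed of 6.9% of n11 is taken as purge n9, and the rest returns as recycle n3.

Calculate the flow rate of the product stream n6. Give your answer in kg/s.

1100 kg/s

O2 in n4: m_A = 1280×0.878 + (1−0.069)·(1−0.763)·m_A, so m_A = 1123.8/0.7794 = 1442 kg/s.
Product n6 = 0.763×1442 = 1100.3 kg/s.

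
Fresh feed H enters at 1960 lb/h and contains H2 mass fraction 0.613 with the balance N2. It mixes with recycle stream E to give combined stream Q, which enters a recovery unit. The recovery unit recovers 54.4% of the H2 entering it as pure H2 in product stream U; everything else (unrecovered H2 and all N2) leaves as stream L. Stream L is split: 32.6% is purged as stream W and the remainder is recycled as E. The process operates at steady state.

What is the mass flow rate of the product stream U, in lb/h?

943.6 lb/h

H2 in Q: m_A = 1960×0.613 + (1−0.326)·(1−0.544)·m_A, so m_A = 1201.5/0.6927 = 1734.6 lb/h.
Product U = 0.544×1734.6 = 943.62 lb/h.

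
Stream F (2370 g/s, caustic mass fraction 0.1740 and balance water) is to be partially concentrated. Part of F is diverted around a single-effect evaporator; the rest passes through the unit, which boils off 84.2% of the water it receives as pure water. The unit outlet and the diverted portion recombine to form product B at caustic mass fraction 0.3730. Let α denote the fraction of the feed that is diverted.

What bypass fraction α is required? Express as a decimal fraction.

All 2370×0.174 = 412.38 g/s of caustic reaches B, so B = 412.38/0.373 = 1105.6 g/s and vapour = 1264.4 g/s.
The evaporator receives (1−α)·2370 of feed at 0.826 water and removes 0.842 of that water:
0.842×0.826×(1−α)×2370 = 1264.4
(1−α) = 1264.4/1648.3 = 0.7671;  α = 0.2329.

0.233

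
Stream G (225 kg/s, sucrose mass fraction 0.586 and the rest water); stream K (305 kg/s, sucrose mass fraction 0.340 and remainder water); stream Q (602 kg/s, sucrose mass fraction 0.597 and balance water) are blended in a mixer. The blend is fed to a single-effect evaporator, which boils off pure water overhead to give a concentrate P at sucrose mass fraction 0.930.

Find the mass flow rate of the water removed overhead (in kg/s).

sucrose entering = 225×0.586 + 305×0.340 + 602×0.597 = 594.94 kg/s.
All sucrose reports to P, so P = 594.94/0.930 = 639.72 kg/s.
Total feed = 1132 kg/s; overhead = 1132 − 639.72 = 492.28 kg/s.

492.3 kg/s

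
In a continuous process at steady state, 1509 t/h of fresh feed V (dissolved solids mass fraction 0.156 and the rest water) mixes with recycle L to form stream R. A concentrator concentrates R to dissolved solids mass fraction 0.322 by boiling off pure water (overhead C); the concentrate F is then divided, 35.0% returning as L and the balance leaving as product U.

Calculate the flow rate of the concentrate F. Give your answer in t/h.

Overall dissolved solids balance (none leaves overhead): dissolved solids in fresh feed = dissolved solids in product, i.e. 1509×0.156 = (1−0.350)·F·0.322.
F = 235.4/(0.322×0.650) = 1124.7 t/h.

1125 t/h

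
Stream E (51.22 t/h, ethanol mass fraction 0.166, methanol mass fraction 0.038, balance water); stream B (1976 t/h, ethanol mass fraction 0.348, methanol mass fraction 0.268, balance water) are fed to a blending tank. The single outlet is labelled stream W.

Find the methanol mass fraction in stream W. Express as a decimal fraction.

0.262

Total flow out = 51.22 + 1976 = 2027.2 t/h.
methanol in = 51.22×0.038 + 1976×0.268 = 531.51 t/h.
methanol mass fraction in W = 531.51/2027.2 = 0.262.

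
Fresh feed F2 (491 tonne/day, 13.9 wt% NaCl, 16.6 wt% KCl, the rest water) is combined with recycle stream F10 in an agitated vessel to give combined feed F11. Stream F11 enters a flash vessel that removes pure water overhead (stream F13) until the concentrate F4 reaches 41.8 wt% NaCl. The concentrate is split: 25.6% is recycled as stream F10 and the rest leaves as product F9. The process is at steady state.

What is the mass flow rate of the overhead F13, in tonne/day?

327.7 tonne/day

Overall NaCl balance (none leaves overhead): NaCl in fresh feed = NaCl in product, i.e. 491×0.139 = (1−0.256)·F4·0.418.
F4 = 68.249/(0.418×0.744) = 219.46 tonne/day.
Recycle F10 = 0.256×219.46 = 56.181 tonne/day.
Combined feed F11 = 491 + 56.181 = 547.18 tonne/day.
Overhead F13 = F11 − F4 = 547.18 − 219.46 = 327.72 tonne/day.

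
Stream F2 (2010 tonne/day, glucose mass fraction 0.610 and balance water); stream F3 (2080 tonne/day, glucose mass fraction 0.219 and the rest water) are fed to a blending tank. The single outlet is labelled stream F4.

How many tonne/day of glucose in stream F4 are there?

glucose out = glucose in = 2010×0.610 + 2080×0.219 = 1681.6 tonne/day.

1682 tonne/day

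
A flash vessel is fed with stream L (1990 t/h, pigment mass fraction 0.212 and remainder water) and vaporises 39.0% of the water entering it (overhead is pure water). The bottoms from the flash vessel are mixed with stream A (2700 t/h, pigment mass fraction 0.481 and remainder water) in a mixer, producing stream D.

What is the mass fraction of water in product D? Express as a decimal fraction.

Vapour removed = 0.390×0.788×1990 = 611.57 t/h; concentrate = 1378.4 t/h.
water reaching the mixer = 956.55 (from concentrate) + 2700×0.519 = 2357.9 t/h.
Product flow = 1378.4 + 2700 = 4078.4 t/h; water fraction = 0.578.

0.578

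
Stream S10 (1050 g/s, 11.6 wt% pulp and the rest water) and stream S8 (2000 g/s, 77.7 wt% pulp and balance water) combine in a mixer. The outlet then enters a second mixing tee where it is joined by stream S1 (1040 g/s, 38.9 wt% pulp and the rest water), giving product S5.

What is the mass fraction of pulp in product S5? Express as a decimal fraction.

0.509

Overall, product flow = 4090 g/s.
pulp in = 1050×0.116 + 2000×0.777 + 1040×0.389 = 2080.4 g/s.
pulp fraction in S5 = 0.509.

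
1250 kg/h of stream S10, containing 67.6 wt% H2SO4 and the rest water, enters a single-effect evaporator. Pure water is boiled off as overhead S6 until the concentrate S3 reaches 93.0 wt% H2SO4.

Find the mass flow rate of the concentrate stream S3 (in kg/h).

908.6 kg/h

H2SO4 is conserved: 1250×0.676 = 845 kg/h all reports to the concentrate.
Concentrate = 845/(target fraction) = 908.6 kg/h.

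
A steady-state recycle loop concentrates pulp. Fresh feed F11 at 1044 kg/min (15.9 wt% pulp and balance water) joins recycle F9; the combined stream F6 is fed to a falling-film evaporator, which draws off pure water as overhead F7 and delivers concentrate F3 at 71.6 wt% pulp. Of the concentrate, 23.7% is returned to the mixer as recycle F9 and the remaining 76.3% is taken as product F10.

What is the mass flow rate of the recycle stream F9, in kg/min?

Overall pulp balance (none leaves overhead): pulp in fresh feed = pulp in product, i.e. 1044×0.159 = (1−0.237)·F3·0.716.
F3 = 166/(0.716×0.763) = 303.85 kg/min.
Recycle F9 = 0.237×303.85 = 72.013 kg/min.

72.01 kg/min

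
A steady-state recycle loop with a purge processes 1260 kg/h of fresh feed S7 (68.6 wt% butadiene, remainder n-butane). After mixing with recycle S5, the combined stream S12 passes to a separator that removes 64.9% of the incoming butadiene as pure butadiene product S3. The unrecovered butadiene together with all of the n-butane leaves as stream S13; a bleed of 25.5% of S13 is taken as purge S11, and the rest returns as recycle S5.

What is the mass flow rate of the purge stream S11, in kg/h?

500.4 kg/h

n-butane enters only via S7 and leaves only via the purge: 1260×0.314 = 0.255×(n-butane in S13), and the separator passes all n-butane, so n-butane in S12 = n-butane in S13 = 1551.5 kg/h.
butadiene in S12: m_A = 1260×0.686 + (1−0.255)·(1−0.649)·m_A, so m_A = 864.36/0.7385 = 1170.4 kg/h.
S13 = (1−0.649)×1170.4 + 1551.5 = 1962.3 kg/h.
Purge S11 = 0.255×1962.3 = 500.4 kg/h.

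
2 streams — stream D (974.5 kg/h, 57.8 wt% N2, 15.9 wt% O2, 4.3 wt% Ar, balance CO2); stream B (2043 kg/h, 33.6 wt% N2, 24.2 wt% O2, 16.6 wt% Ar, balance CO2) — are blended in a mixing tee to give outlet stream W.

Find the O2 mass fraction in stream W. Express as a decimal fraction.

0.215

Total flow out = 974.5 + 2043 = 3017.5 kg/h.
O2 in = 974.5×0.159 + 2043×0.242 = 649.35 kg/h.
O2 mass fraction in W = 649.35/3017.5 = 0.215.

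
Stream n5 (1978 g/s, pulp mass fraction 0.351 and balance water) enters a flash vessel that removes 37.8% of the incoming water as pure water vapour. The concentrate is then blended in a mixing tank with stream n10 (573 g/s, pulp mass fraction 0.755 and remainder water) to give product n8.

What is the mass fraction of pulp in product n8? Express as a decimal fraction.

0.546

Vapour removed = 0.378×0.649×1978 = 485.25 g/s; concentrate = 1492.8 g/s.
pulp reaching the mixer = 694.28 (from concentrate) + 573×0.755 = 1126.9 g/s.
Product flow = 1492.8 + 573 = 2065.8 g/s; pulp fraction = 0.546.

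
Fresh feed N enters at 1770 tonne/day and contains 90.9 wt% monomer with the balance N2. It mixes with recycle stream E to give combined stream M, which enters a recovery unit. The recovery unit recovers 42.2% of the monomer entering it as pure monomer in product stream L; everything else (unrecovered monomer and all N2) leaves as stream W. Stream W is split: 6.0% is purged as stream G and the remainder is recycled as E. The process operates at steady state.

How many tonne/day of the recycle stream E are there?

4438 tonne/day

N2 enters only via N and leaves only via the purge: 1770×0.091 = 0.060×(N2 in W), and the recovery unit passes all N2, so N2 in M = N2 in W = 2684.5 tonne/day.
monomer in M: m_A = 1770×0.909 + (1−0.060)·(1−0.422)·m_A, so m_A = 1608.9/0.4567 = 3523.1 tonne/day.
W = (1−0.422)×3523.1 + 2684.5 = 4720.9 tonne/day.
Recycle E = (1−0.060)×4720.9 = 4437.6 tonne/day.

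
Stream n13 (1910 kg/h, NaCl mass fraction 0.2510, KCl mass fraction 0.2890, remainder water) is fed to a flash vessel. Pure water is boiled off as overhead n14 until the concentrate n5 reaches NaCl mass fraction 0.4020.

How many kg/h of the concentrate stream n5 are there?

NaCl is conserved: 1910×0.251 = 479.41 kg/h all reports to the concentrate.
Concentrate = 479.41/(target fraction) = 1192.6 kg/h.

1193 kg/h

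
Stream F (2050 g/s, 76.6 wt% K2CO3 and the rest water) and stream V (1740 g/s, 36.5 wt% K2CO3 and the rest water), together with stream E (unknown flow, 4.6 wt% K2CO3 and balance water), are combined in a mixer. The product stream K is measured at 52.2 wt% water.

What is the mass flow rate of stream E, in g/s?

Let E be the unknown flow. Total out = 3790 + E.
water balance: 1584.6 + 0.954·E = 0.522·(3790 + E)
(0.954 − 0.522)·E = 0.522×3790 − 1584.6 = 393.78
E = 393.78 / 0.432 = 911.53 g/s

911.5 g/s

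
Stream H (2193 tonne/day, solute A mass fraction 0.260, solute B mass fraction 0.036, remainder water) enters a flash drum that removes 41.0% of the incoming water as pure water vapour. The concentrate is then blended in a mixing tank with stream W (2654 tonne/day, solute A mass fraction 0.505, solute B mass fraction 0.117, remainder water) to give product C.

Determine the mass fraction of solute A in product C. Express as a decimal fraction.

Vapour removed = 0.410×0.704×2193 = 632.99 tonne/day; concentrate = 1560 tonne/day.
solute A reaching the mixer = 570.18 (from concentrate) + 2654×0.505 = 1910.5 tonne/day.
Product flow = 1560 + 2654 = 4214 tonne/day; solute A fraction = 0.453.

0.453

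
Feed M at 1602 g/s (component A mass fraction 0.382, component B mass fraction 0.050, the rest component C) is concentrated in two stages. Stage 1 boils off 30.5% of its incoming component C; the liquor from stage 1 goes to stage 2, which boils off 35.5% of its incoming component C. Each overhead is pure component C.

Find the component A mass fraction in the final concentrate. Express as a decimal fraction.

0.556

component C in feed = 1602×0.568 = 909.94 g/s.
After stage 1: component C left = (1−0.305)×909.94 = 632.41; stream total = 1324.5 g/s.
After stage 2: component C left = (1−0.355)×632.41 = 407.9; final concentrate = 1100 g/s.
component A fraction = 611.96/1100 = 0.556.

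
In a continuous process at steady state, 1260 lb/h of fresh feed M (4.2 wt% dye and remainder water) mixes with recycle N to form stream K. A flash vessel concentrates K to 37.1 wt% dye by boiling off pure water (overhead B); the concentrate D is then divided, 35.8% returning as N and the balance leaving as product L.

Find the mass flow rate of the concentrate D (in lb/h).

222.2 lb/h

Overall dye balance (none leaves overhead): dye in fresh feed = dye in product, i.e. 1260×0.042 = (1−0.358)·D·0.371.
D = 52.92/(0.371×0.642) = 222.18 lb/h.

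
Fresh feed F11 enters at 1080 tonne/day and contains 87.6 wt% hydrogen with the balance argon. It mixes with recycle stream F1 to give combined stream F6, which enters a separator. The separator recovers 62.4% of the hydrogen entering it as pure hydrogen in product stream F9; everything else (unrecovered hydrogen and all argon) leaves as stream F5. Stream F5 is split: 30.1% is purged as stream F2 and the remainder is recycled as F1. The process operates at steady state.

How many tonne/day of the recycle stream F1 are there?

argon enters only via F11 and leaves only via the purge: 1080×0.124 = 0.301×(argon in F5), and the separator passes all argon, so argon in F6 = argon in F5 = 444.92 tonne/day.
hydrogen in F6: m_A = 1080×0.876 + (1−0.301)·(1−0.624)·m_A, so m_A = 946.08/0.7372 = 1283.4 tonne/day.
F5 = (1−0.624)×1283.4 + 444.92 = 927.47 tonne/day.
Recycle F1 = (1−0.301)×927.47 = 648.3 tonne/day.

648.3 tonne/day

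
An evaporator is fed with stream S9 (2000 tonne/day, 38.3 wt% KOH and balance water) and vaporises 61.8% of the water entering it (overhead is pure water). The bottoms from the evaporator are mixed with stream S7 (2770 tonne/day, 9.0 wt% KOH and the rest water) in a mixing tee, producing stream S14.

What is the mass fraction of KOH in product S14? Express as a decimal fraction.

0.253

Vapour removed = 0.618×0.617×2000 = 762.61 tonne/day; concentrate = 1237.4 tonne/day.
KOH reaching the mixer = 766 (from concentrate) + 2770×0.090 = 1015.3 tonne/day.
Product flow = 1237.4 + 2770 = 4007.4 tonne/day; KOH fraction = 0.253.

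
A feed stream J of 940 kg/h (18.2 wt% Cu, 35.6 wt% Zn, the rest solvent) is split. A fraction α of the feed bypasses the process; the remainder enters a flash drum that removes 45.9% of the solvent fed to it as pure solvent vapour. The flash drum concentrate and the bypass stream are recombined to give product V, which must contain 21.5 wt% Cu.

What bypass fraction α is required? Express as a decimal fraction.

All 940×0.182 = 171.08 kg/h of Cu reaches V, so V = 171.08/0.215 = 795.72 kg/h and vapour = 144.28 kg/h.
The evaporator receives (1−α)·940 of feed at 0.462 solvent and removes 0.459 of that solvent:
0.459×0.462×(1−α)×940 = 144.28
(1−α) = 144.28/199.33 = 0.7238;  α = 0.2762.

0.276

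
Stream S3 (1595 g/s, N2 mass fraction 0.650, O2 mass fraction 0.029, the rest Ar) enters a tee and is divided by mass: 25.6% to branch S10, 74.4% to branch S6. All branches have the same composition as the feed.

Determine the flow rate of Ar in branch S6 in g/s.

Branch S6 total = 0.744×1595 = 1186.7 g/s.
Ar in S6 = 0.321×1186.7 = 380.92 g/s.

380.9 g/s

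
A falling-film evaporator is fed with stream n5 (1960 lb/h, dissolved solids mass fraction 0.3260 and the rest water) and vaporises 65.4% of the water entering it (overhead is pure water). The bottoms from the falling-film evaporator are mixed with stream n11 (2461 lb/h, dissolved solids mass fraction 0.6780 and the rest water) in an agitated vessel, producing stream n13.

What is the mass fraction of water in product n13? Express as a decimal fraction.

Vapour removed = 0.654×0.674×1960 = 863.96 lb/h; concentrate = 1096 lb/h.
water reaching the mixer = 457.08 (from concentrate) + 2461×0.322 = 1249.5 lb/h.
Product flow = 1096 + 2461 = 3557 lb/h; water fraction = 0.3513.

0.3513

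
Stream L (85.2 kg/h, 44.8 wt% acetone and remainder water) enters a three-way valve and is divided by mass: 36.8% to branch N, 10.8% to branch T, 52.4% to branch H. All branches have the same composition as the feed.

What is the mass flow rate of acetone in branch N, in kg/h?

Branch N total = 0.368×85.2 = 31.354 kg/h.
acetone in N = 0.448×31.354 = 14.046 kg/h.

14.05 kg/h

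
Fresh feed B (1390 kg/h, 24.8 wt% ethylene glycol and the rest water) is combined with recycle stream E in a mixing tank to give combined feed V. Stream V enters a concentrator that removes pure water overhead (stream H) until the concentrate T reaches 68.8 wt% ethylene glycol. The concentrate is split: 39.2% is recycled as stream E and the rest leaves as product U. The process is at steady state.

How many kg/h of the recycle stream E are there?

Overall ethylene glycol balance (none leaves overhead): ethylene glycol in fresh feed = ethylene glycol in product, i.e. 1390×0.248 = (1−0.392)·T·0.688.
T = 344.72/(0.688×0.608) = 824.09 kg/h.
Recycle E = 0.392×824.09 = 323.04 kg/h.

323 kg/h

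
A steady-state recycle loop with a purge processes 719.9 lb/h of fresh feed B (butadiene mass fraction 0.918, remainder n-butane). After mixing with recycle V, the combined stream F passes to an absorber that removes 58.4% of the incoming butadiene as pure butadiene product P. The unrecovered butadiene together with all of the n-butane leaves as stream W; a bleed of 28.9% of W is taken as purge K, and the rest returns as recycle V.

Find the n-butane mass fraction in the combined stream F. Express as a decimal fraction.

n-butane enters only via B and leaves only via the purge: 719.9×0.082 = 0.289×(n-butane in W), and the absorber passes all n-butane, so n-butane in F = n-butane in W = 204.26 lb/h.
butadiene in F: m_A = 719.9×0.918 + (1−0.289)·(1−0.584)·m_A, so m_A = 660.87/0.7042 = 938.43 lb/h.
F = 938.43 + 204.26 = 1142.7 lb/h.
n-butane fraction in F = 204.26/1142.7 = 0.179.

0.179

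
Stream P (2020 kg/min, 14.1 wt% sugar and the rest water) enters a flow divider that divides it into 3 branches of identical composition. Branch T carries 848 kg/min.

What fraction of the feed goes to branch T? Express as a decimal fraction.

Fraction to T = 848/2020 = 0.4198.

0.420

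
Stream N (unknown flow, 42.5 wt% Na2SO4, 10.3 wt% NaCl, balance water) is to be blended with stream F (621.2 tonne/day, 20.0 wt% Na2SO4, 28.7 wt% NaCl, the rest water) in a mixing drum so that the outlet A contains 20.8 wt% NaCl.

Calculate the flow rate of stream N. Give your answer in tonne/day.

Let N be the unknown flow. Total out = 621.2 + N.
NaCl balance: 178.28 + 0.103·N = 0.208·(621.2 + N)
(0.103 − 0.208)·N = 0.208×621.2 − 178.28 = -49.075
N = -49.075 / -0.105 = 467.38 tonne/day

467.4 tonne/day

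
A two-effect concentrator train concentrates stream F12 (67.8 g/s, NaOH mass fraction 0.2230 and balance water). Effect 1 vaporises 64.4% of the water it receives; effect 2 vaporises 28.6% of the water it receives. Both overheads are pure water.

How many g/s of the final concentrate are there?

28.51 g/s

water in feed = 67.8×0.777 = 52.681 g/s.
After stage 1: water left = (1−0.644)×52.681 = 18.754; stream total = 33.874 g/s.
After stage 2: water left = (1−0.286)×18.754 = 13.391; final concentrate = 28.51 g/s.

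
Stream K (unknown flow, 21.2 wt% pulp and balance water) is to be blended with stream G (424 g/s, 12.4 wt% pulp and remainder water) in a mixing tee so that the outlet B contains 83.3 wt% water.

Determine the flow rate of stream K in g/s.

Let K be the unknown flow. Total out = 424 + K.
water balance: 371.42 + 0.788·K = 0.833·(424 + K)
(0.788 − 0.833)·K = 0.833×424 − 371.42 = -18.232
K = -18.232 / -0.045 = 405.16 g/s

405.2 g/s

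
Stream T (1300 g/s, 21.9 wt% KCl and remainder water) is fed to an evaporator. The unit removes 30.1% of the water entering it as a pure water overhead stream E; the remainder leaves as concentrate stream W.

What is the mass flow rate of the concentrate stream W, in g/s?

994.4 g/s

water entering = 1300×0.781 = 1015.3 g/s; overhead removed = 0.301×1015.3 = 305.61 g/s.
Concentrate = 1300 − 305.61 = 994.39 g/s.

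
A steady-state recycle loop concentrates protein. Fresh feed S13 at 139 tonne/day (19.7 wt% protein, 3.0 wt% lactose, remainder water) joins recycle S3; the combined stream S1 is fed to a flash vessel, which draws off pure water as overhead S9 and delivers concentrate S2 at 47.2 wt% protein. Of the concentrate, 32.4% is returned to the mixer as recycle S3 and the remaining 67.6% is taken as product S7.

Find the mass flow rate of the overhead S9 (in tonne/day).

80.99 tonne/day

Overall protein balance (none leaves overhead): protein in fresh feed = protein in product, i.e. 139×0.197 = (1−0.324)·S2·0.472.
S2 = 27.383/(0.472×0.676) = 85.821 tonne/day.
Recycle S3 = 0.324×85.821 = 27.806 tonne/day.
Combined feed S1 = 139 + 27.806 = 166.81 tonne/day.
Overhead S9 = S1 − S2 = 166.81 − 85.821 = 80.985 tonne/day.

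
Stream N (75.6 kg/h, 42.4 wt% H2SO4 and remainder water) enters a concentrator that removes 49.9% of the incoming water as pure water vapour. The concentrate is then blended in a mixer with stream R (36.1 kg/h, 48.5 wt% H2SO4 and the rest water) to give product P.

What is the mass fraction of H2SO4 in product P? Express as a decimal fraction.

Vapour removed = 0.499×0.576×75.6 = 21.729 kg/h; concentrate = 53.871 kg/h.
H2SO4 reaching the mixer = 32.054 (from concentrate) + 36.1×0.485 = 49.563 kg/h.
Product flow = 53.871 + 36.1 = 89.971 kg/h; H2SO4 fraction = 0.551.

0.551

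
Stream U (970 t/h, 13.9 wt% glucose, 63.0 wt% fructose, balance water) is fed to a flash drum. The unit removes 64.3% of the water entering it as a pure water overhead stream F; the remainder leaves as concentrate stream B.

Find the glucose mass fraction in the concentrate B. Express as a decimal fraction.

0.1632

glucose is not removed: 970×0.139 = 134.83 t/h of glucose enters B.
water entering = 970×0.231 = 224.07 t/h; overhead removed = 0.643×224.07 = 144.08 t/h.
Concentrate = 970 − 144.08 = 825.92 t/h.
Mass fraction = 134.83/825.92 = 0.1632.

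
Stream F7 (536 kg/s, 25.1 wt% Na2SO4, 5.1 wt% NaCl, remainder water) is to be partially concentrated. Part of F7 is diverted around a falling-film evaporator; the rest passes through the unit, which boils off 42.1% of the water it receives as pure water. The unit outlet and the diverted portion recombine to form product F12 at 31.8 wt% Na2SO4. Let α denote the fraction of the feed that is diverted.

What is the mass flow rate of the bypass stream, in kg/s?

151.7 kg/s

All 536×0.251 = 134.54 kg/s of Na2SO4 reaches F12, so F12 = 134.54/0.318 = 423.07 kg/s and vapour = 112.93 kg/s.
The evaporator receives (1−α)·536 of feed at 0.698 water and removes 0.421 of that water:
0.421×0.698×(1−α)×536 = 112.93
(1−α) = 112.93/157.51 = 0.7170;  α = 0.2830.
Bypass flow = 0.2830×536 = 151.7 kg/s.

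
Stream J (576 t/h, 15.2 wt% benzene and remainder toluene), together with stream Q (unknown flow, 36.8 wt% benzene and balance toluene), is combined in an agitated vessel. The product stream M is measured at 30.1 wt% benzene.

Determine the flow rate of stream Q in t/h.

1281 t/h

Let Q be the unknown flow. Total out = 576 + Q.
benzene balance: 87.552 + 0.368·Q = 0.301·(576 + Q)
(0.368 − 0.301)·Q = 0.301×576 − 87.552 = 85.824
Q = 85.824 / 0.067 = 1281 t/h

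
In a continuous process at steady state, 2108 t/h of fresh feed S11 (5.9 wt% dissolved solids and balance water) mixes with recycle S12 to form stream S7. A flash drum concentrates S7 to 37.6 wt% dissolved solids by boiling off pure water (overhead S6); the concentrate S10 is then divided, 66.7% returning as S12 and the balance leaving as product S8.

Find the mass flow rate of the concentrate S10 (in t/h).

Overall dissolved solids balance (none leaves overhead): dissolved solids in fresh feed = dissolved solids in product, i.e. 2108×0.059 = (1−0.667)·S10·0.376.
S10 = 124.37/(0.376×0.333) = 993.32 t/h.

993.3 t/h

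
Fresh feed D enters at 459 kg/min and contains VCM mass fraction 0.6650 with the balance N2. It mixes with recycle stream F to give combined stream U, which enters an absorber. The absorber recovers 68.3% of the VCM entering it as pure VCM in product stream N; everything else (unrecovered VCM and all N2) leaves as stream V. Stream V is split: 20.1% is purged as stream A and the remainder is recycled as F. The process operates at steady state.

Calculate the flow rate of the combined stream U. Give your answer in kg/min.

N2 enters only via D and leaves only via the purge: 459×0.335 = 0.201×(N2 in V), and the absorber passes all N2, so N2 in U = N2 in V = 765 kg/min.
VCM in U: m_A = 459×0.665 + (1−0.201)·(1−0.683)·m_A, so m_A = 305.24/0.7467 = 408.77 kg/min.
U = 408.77 + 765 = 1173.8 kg/min.

1174 kg/min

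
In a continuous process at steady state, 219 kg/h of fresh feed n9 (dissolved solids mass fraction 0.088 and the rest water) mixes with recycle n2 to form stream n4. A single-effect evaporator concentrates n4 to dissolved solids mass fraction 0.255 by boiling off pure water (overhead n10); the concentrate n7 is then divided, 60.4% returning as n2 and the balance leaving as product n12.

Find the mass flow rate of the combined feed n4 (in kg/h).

334.3 kg/h

Overall dissolved solids balance (none leaves overhead): dissolved solids in fresh feed = dissolved solids in product, i.e. 219×0.088 = (1−0.604)·n7·0.255.
n7 = 19.272/(0.255×0.396) = 190.85 kg/h.
Recycle n2 = 0.604×190.85 = 115.27 kg/h.
Combined feed n4 = 219 + 115.27 = 334.27 kg/h.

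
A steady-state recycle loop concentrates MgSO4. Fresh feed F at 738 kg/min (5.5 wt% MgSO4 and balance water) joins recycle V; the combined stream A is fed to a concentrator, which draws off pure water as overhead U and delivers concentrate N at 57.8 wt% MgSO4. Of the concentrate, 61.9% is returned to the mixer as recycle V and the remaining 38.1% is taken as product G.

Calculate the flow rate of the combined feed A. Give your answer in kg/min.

852.1 kg/min

Overall MgSO4 balance (none leaves overhead): MgSO4 in fresh feed = MgSO4 in product, i.e. 738×0.055 = (1−0.619)·N·0.578.
N = 40.59/(0.578×0.381) = 184.32 kg/min.
Recycle V = 0.619×184.32 = 114.09 kg/min.
Combined feed A = 738 + 114.09 = 852.09 kg/min.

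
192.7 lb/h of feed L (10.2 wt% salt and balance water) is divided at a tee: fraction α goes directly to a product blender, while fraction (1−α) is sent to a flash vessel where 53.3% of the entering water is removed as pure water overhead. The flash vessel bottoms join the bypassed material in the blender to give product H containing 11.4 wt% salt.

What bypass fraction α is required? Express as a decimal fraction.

All 192.7×0.102 = 19.655 lb/h of salt reaches H, so H = 19.655/0.114 = 172.42 lb/h and vapour = 20.284 lb/h.
The evaporator receives (1−α)·192.7 of feed at 0.898 water and removes 0.533 of that water:
0.533×0.898×(1−α)×192.7 = 20.284
(1−α) = 20.284/92.233 = 0.2199;  α = 0.7801.

0.780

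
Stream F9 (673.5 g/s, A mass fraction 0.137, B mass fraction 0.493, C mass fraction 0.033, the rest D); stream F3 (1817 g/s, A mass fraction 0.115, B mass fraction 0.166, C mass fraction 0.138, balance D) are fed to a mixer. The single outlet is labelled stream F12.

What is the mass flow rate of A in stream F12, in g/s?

A out = A in = 673.5×0.137 + 1817×0.115 = 301.22 g/s.

301.2 g/s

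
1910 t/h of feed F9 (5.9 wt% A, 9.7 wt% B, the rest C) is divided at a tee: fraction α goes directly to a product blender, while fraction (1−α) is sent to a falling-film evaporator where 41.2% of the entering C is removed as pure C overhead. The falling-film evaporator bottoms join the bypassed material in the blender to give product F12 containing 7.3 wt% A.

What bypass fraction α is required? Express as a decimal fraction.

All 1910×0.059 = 112.69 t/h of A reaches F12, so F12 = 112.69/0.073 = 1543.7 t/h and vapour = 366.3 t/h.
The evaporator receives (1−α)·1910 of feed at 0.844 C and removes 0.412 of that C:
0.412×0.844×(1−α)×1910 = 366.3
(1−α) = 366.3/664.16 = 0.5515;  α = 0.4485.

0.448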